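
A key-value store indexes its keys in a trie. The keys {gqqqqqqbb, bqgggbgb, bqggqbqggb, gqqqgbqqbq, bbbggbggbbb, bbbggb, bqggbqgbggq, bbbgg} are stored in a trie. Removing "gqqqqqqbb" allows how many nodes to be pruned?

5

Walk "gqqqqqqbb" from the leaf back toward the root, removing each node that no remaining word uses.
The suffix "qqqbb" (5 nodes) is used only by "gqqqqqqbb"; the node for "gqqq" still has the child "g", so pruning stops there.
Nodes removed: 5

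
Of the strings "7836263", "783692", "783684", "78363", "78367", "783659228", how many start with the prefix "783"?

6

Traverse to the node for "783", then collect every word in that subtree.
Words under "783": 7836263, 78363, 783659228, 78367, 783684, 783692
Count: 6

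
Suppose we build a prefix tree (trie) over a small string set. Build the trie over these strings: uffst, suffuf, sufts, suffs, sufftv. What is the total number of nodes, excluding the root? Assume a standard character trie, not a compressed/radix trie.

Trace insertions, counting only characters that open a new branch:
  "uffst" → 5 new (u, f, f, s, t)
  "suffuf" → 6 new (s, u, f, f, u, f)
  "sufts" → prefix "suf" already present; 2 new (t, s)
  "suffs" → prefix "suff" already present; 1 new (s)
  "sufftv" → prefix "suff" already present; 2 new (t, v)
Total nodes = 5 + 6 + 2 + 1 + 2 = 16

16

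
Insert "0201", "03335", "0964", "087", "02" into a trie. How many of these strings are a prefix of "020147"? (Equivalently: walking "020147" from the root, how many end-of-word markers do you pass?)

Walk "020147" from the root; an end-of-word marker is hit whenever a stored word is a prefix of "020147".
Prefixes of the query that are stored words: "02", "0201"
Count: 2

2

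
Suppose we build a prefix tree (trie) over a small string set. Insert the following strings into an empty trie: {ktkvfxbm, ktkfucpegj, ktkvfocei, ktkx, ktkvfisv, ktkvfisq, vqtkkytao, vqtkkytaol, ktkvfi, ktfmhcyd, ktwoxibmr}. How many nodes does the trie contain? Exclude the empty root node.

Insert word by word; a character creates a node only if that edge doesn't already exist:
  "ktkvfxbm" → 8 new (k, t, k, v, f, x, b, m)
  "ktkfucpegj" → prefix "ktk" already present; 7 new (f, u, c, p, e, g, j)
  "ktkvfocei" → prefix "ktkvf" already present; 4 new (o, c, e, i)
  "ktkx" → prefix "ktk" already present; 1 new (x)
  "ktkvfisv" → prefix "ktkvf" already present; 3 new (i, s, v)
  "ktkvfisq" → prefix "ktkvfis" already present; 1 new (q)
  "vqtkkytao" → 9 new (v, q, t, k, k, y, t, a, o)
  "vqtkkytaol" → prefix "vqtkkytao" already present; 1 new (l)
  "ktkvfi" → prefix "ktkvfi" already present; 0 new (none)
  "ktfmhcyd" → prefix "kt" already present; 6 new (f, m, h, c, y, d)
  "ktwoxibmr" → prefix "kt" already present; 7 new (w, o, x, i, b, m, r)
Total nodes = 8 + 7 + 4 + 1 + 3 + 1 + 9 + 1 + 0 + 6 + 7 = 47

47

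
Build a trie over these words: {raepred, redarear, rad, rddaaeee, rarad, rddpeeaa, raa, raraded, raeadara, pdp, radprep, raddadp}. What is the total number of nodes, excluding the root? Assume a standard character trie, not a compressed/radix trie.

Count nodes per top-level branch (shared prefixes stored once):
  'p'-branch (pdp): 3 nodes
  'r'-branch (raa, rad, raddadp, radprep, raeadara, raepred, rarad, raraded, rddaaeee, rddpeeaa, redarear): 46 nodes
Sum: 49

49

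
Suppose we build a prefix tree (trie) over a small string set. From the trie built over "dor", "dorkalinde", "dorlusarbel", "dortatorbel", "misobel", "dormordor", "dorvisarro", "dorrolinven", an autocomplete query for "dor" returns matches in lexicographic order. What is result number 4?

dormordor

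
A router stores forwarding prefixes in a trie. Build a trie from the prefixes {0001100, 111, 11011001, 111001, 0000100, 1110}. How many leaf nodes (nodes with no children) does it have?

Leaves are exactly the stored words that no other stored word extends.
Those words: "0000100", "0001100", "11011001", "111001"
Leaf count: 4

4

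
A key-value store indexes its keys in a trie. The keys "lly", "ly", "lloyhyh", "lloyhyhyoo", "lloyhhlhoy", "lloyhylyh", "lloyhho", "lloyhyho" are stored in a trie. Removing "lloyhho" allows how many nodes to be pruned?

Walk "lloyhho" from the leaf back toward the root, removing each node that no remaining word uses.
The suffix "o" (1 node) is used only by "lloyhho"; the node for "lloyhh" still has the child "l", so pruning stops there.
Nodes removed: 1

1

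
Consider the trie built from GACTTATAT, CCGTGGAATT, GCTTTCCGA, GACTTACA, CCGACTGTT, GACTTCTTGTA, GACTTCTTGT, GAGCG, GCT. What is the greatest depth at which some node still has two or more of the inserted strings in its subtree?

Look for the deepest trie node that still has at least two words in its subtree.
"GACTTCTTGT" and "GACTTCTTGTA" agree on "GACTTCTTGT" (10 characters) before diverging; nothing deeper is shared.
Longest shared-prefix length: 10

10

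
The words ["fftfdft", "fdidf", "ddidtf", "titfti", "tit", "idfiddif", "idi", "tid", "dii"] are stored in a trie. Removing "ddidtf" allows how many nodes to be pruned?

5

A node on "ddidtf"'s path can go only if nothing else ends at it or branches off below it.
The suffix "didtf" (5 nodes) is used only by "ddidtf"; the node for "d" still has the child "i", so pruning stops there.
Nodes removed: 5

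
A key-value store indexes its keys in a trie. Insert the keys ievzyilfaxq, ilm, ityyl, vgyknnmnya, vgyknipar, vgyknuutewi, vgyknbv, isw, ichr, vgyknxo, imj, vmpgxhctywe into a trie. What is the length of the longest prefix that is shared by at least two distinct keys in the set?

5

Equivalently: take the maximum, over all pairs, of their longest common prefix length.
e.g. "vgyknbv" and "vgyknipar" share the prefix "vgykn" of length 5; no pair shares a longer one.
Longest shared-prefix length: 5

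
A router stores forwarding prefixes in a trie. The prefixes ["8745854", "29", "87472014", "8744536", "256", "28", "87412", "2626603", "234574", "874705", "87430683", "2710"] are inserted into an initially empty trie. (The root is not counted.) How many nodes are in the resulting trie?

44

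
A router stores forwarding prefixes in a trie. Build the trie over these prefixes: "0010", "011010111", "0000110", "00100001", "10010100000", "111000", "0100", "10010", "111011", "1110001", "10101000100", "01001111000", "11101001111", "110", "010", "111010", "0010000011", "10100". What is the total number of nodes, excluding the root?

69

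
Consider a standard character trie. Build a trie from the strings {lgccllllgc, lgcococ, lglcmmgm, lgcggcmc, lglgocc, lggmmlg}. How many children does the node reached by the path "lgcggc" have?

The children of the "lgcggc" node are the distinct next characters among strings starting with "lgcggc".
Characters that immediately follow "lgcggc" among the stored strings: {m}.
That node has 1 child edge.

1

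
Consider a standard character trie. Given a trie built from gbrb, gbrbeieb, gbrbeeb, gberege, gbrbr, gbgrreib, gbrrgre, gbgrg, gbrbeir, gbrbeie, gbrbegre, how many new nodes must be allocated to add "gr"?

The longest prefix of "gr" already in the trie is "g" (length 1).
So 2 − 1 = 1 new nodes.

1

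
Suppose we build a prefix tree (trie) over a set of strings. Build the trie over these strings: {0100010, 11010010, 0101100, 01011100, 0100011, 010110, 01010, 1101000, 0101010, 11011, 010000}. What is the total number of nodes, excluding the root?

Count nodes per top-level branch (shared prefixes stored once):
  '0'-branch (010000, 0100010, 0100011, 01010, 0101010, 010110, 0101100, 01011100): 19 nodes
  '1'-branch (1101000, 11010010, 11011): 10 nodes
Sum: 29

29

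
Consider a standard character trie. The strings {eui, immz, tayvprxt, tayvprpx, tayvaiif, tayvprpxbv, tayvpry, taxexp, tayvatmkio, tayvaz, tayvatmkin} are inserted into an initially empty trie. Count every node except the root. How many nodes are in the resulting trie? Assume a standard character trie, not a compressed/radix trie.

35

For each word, the new-node count is its length minus the longest prefix already in the trie:
  "eui" → 3 new (e, u, i)
  "immz" → 4 new (i, m, m, z)
  "tayvprxt" → 8 new (t, a, y, v, p, r, x, t)
  "tayvprpx" → prefix "tayvpr" already present; 2 new (p, x)
  "tayvaiif" → prefix "tayv" already present; 4 new (a, i, i, f)
  "tayvprpxbv" → prefix "tayvprpx" already present; 2 new (b, v)
  "tayvpry" → prefix "tayvpr" already present; 1 new (y)
  "taxexp" → prefix "ta" already present; 4 new (x, e, x, p)
  "tayvatmkio" → prefix "tayva" already present; 5 new (t, m, k, i, o)
  "tayvaz" → prefix "tayva" already present; 1 new (z)
  "tayvatmkin" → prefix "tayvatmki" already present; 1 new (n)
Total nodes = 3 + 4 + 8 + 2 + 4 + 2 + 1 + 4 + 5 + 1 + 1 = 35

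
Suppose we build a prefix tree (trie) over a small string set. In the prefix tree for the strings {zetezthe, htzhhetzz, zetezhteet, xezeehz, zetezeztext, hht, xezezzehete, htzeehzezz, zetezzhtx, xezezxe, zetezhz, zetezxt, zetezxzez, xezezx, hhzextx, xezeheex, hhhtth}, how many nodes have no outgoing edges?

16

A leaf is a node with no children — equivalently, the end of a word that is not a proper prefix of any other stored word.
Those words: "hhhtth", "hht", "hhzextx", "htzeehzezz", "htzhhetzz", "xezeehz", "xezeheex", "xezezxe", "xezezzehete", "zetezeztext", "zetezhteet", "zetezhz", "zetezthe", "zetezxt", "zetezxzez", "zetezzhtx"
Leaf count: 16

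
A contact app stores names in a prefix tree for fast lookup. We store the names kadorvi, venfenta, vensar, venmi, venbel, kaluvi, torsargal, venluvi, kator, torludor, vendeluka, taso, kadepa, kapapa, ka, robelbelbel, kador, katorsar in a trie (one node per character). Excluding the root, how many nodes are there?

Count nodes per top-level branch (shared prefixes stored once):
  'k'-branch (ka, kadepa, kador, kadorvi, kaluvi, kapapa, kator, katorsar): 24 nodes
  'r'-branch (robelbelbel): 11 nodes
  't'-branch (taso, torludor, torsargal): 17 nodes
  'v'-branch (venbel, vendeluka, venfenta, venluvi, venmi, vensar): 26 nodes
Sum: 78

78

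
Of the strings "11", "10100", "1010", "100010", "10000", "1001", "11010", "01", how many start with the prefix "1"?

Walk to "1"; the words in its subtree are exactly those with that prefix.
Words under "1": 10000, 100010, 1001, 1010, 10100, 11, 11010
Count: 7

7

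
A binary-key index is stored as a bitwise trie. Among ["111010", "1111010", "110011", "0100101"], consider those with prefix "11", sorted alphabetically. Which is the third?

Filter for "11…" and sort: "110011", "111010", "1111010"
Position 3: 1111010

1111010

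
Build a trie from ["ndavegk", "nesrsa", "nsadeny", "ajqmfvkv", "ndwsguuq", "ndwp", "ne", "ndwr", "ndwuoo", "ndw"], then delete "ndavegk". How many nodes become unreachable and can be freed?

After clearing the end-marker at "ndavegk", prune upward until reaching a node still needed by another word.
The suffix "avegk" (5 nodes) is used only by "ndavegk"; the node for "nd" still has the child "w", so pruning stops there.
Nodes removed: 5

5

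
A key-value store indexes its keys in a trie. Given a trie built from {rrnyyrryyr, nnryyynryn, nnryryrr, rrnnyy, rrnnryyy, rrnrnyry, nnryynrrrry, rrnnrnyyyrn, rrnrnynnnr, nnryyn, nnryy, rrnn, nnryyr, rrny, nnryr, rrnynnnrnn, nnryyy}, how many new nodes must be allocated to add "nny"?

Walking "nny" from the root, the first 2 characters ("nn") follow existing edges; "y" is the first miss.
Each of the 1 remaining characters creates one node.

1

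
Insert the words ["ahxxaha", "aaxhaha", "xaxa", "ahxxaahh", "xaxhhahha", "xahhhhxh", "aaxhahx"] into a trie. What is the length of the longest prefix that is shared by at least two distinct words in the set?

6

Equivalently: take the maximum, over all pairs, of their longest common prefix length.
"aaxhaha" and "aaxhahx" agree on "aaxhah" (6 characters) before diverging; nothing deeper is shared.
Longest shared-prefix length: 6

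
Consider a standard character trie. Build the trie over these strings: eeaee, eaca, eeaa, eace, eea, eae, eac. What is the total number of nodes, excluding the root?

Insert word by word; a character creates a node only if that edge doesn't already exist:
  "eeaee" → 5 new (e, e, a, e, e)
  "eaca" → prefix "e" already present; 3 new (a, c, a)
  "eeaa" → prefix "eea" already present; 1 new (a)
  "eace" → prefix "eac" already present; 1 new (e)
  "eea" → prefix "eea" already present; 0 new (none)
  "eae" → prefix "ea" already present; 1 new (e)
  "eac" → prefix "eac" already present; 0 new (none)
Total nodes = 5 + 3 + 1 + 1 + 0 + 1 + 0 = 11

11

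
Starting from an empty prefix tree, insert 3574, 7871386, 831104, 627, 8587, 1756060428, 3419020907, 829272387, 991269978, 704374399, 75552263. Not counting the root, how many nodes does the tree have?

74

For each word, the new-node count is its length minus the longest prefix already in the trie:
  "3574" → 4 new (3, 5, 7, 4)
  "7871386" → 7 new (7, 8, 7, 1, 3, 8, 6)
  "831104" → 6 new (8, 3, 1, 1, 0, 4)
  "627" → 3 new (6, 2, 7)
  "8587" → prefix "8" already present; 3 new (5, 8, 7)
  "1756060428" → 10 new (1, 7, 5, 6, 0, 6, 0, 4, 2, 8)
  "3419020907" → prefix "3" already present; 9 new (4, 1, 9, 0, 2, 0, 9, 0, 7)
  "829272387" → prefix "8" already present; 8 new (2, 9, 2, 7, 2, 3, 8, 7)
  "991269978" → 9 new (9, 9, 1, 2, 6, 9, 9, 7, 8)
  "704374399" → prefix "7" already present; 8 new (0, 4, 3, 7, 4, 3, 9, 9)
  "75552263" → prefix "7" already present; 7 new (5, 5, 5, 2, 2, 6, 3)
Total nodes = 4 + 7 + 6 + 3 + 3 + 10 + 9 + 8 + 9 + 8 + 7 = 74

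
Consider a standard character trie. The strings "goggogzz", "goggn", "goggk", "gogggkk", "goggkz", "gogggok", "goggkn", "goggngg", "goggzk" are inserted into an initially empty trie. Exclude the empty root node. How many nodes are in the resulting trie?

21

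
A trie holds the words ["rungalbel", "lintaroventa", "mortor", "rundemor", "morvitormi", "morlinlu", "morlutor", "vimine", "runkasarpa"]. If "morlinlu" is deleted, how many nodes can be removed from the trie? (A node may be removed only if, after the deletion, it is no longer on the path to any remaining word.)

After clearing the end-marker at "morlinlu", prune upward until reaching a node still needed by another word.
The suffix "inlu" (4 nodes) is used only by "morlinlu"; the node for "morl" still has the child "u", so pruning stops there.
Nodes removed: 4

4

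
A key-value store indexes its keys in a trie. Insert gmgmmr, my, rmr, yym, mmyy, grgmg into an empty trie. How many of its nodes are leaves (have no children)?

A leaf is a node with no children — equivalently, the end of a word that is not a proper prefix of any other stored word.
Those words: "gmgmmr", "grgmg", "mmyy", "my", "rmr", "yym"
Leaf count: 6

6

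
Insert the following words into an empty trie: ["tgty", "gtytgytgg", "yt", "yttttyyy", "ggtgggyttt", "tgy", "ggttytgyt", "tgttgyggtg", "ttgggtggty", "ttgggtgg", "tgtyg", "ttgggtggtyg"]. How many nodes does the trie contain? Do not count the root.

55

Count nodes per top-level branch (shared prefixes stored once):
  'g'-branch (ggtgggyttt, ggttytgyt, gtytgytgg): 24 nodes
  't'-branch (tgttgyggtg, tgty, tgtyg, tgy, ttgggtgg, ttgggtggty, ttgggtggtyg): 23 nodes
  'y'-branch (yt, yttttyyy): 8 nodes
Sum: 55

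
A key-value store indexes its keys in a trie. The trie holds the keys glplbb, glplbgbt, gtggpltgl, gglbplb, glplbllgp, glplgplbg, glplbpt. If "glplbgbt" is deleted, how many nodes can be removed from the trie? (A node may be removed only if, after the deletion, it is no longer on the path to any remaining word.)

3

Walk "glplbgbt" from the leaf back toward the root, removing each node that no remaining word uses.
The suffix "gbt" (3 nodes) is used only by "glplbgbt"; the node for "glplb" still has the child "b", so pruning stops there.
Nodes removed: 3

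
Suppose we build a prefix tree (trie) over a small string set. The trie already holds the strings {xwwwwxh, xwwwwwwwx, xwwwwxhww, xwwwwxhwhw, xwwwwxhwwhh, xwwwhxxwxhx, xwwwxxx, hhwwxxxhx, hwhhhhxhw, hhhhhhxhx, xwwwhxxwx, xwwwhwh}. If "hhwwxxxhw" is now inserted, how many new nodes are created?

The longest prefix of "hhwwxxxhw" already in the trie is "hhwwxxxh" (length 8).
Each of the 1 remaining characters creates one node.

1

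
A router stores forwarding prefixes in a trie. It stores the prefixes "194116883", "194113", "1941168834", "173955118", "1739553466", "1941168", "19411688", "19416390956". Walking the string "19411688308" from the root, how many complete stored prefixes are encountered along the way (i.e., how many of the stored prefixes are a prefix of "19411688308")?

3

Walk "19411688308" from the root; an end-of-word marker is hit whenever a stored word is a prefix of "19411688308".
Prefixes of the query that are stored words: "1941168", "19411688", "194116883"
Count: 3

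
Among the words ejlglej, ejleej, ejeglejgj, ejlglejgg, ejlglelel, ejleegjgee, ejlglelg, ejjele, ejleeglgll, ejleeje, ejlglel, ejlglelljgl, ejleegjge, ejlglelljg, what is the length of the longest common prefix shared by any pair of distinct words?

10

Equivalently: take the maximum, over all pairs, of their longest common prefix length.
"ejlglelljg" and "ejlglelljgl" agree on "ejlglelljg" (10 characters) before diverging; nothing deeper is shared.
Longest shared-prefix length: 10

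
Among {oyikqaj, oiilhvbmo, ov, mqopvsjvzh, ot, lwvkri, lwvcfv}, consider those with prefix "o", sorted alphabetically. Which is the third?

ov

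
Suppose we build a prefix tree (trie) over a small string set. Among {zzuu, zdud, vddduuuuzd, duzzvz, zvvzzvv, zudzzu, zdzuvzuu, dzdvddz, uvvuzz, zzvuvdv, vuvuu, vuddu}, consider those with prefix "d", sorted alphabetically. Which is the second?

Filter for "d…" and sort: "duzzvz", "dzdvddz"
The 2nd is dzdvddz.

dzdvddz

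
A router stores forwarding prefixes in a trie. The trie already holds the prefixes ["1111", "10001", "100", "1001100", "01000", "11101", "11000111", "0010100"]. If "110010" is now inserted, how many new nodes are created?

2

"1100" is already a path in the trie; the remaining "10" must be added.
Each of the 2 remaining characters creates one node.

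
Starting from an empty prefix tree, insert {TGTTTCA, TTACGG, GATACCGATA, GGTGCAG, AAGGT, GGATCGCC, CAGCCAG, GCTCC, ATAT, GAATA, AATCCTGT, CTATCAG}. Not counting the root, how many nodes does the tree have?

Count nodes per top-level branch (shared prefixes stored once):
  'A'-branch (AAGGT, AATCCTGT, ATAT): 14 nodes
  'C'-branch (CAGCCAG, CTATCAG): 13 nodes
  'G'-branch (GAATA, GATACCGATA, GCTCC, GGATCGCC, GGTGCAG): 29 nodes
  'T'-branch (TGTTTCA, TTACGG): 12 nodes
Sum: 68

68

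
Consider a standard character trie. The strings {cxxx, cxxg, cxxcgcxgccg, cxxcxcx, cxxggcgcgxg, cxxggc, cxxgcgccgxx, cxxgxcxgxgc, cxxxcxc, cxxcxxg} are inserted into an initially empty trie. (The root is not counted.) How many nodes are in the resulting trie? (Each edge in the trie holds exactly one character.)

42

Count nodes per top-level branch (shared prefixes stored once):
  'c'-branch (cxxcgcxgccg, cxxcxcx, cxxcxxg, cxxg, cxxgcgccgxx, cxxggc, cxxggcgcgxg, cxxgxcxgxgc, cxxx, cxxxcxc): 42 nodes
Sum: 42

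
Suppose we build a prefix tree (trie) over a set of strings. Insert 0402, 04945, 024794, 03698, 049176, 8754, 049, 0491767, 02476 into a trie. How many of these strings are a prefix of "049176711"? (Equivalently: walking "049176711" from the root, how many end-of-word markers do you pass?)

Check each prefix of "049176711" against the stored set — each match is an end-marker on the path.
Prefixes of the query that are stored words: "049", "049176", "0491767"
Count: 3

3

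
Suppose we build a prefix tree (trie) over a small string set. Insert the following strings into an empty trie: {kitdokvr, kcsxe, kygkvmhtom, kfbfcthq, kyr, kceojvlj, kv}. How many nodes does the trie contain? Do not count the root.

Count nodes per top-level branch (shared prefixes stored once):
  'k'-branch (kceojvlj, kcsxe, kfbfcthq, kitdokvr, kv, kygkvmhtom, kyr): 36 nodes
Sum: 36

36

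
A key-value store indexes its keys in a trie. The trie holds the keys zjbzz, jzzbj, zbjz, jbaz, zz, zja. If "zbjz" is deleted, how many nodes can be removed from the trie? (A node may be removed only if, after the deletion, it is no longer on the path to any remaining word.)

3

After clearing the end-marker at "zbjz", prune upward until reaching a node still needed by another word.
The suffix "bjz" (3 nodes) is used only by "zbjz"; the node for "z" still has the child "j", so pruning stops there.
Nodes removed: 3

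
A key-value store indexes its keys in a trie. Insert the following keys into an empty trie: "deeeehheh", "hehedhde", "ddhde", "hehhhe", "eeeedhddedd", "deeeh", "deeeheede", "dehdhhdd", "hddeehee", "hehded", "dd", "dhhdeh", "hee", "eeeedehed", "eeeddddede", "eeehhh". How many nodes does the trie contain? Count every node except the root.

76

Count nodes per top-level branch (shared prefixes stored once):
  'd'-branch (dd, ddhde, deeeehheh, deeeh, deeeheede, dehdhhdd, dhhdeh): 29 nodes
  'e'-branch (eeeddddede, eeeedehed, eeeedhddedd, eeehhh): 25 nodes
  'h'-branch (hddeehee, hee, hehded, hehedhde, hehhhe): 22 nodes
Sum: 76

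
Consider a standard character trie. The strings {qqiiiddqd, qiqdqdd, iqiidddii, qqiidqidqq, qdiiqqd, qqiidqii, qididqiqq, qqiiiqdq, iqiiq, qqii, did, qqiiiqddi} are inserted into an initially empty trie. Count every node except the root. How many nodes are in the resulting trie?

53

Count nodes per top-level branch (shared prefixes stored once):
  'd'-branch (did): 3 nodes
  'i'-branch (iqiidddii, iqiiq): 10 nodes
  'q'-branch (qdiiqqd, qididqiqq, qiqdqdd, qqii, qqiidqidqq, qqiidqii, qqiiiddqd, qqiiiqddi, qqiiiqdq): 40 nodes
Sum: 53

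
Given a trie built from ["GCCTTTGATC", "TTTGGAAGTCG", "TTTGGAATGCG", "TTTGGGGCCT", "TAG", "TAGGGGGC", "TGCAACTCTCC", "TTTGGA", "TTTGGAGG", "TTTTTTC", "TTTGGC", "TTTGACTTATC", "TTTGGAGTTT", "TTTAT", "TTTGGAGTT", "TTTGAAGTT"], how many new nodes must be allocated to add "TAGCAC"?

3

"TAG" is already a path in the trie; the remaining "CAC" must be added.
New nodes needed: |"TAGCAC"| − 3 = 6 − 3 = 3.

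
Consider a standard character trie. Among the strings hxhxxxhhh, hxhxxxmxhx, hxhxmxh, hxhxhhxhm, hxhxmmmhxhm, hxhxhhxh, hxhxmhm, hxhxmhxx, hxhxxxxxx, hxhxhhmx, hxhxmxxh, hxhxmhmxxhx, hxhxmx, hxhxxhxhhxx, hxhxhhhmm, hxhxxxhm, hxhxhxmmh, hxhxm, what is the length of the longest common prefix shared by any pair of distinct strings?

The deepest shared node is where two words last agree before diverging.
e.g. "hxhxhhxh" and "hxhxhhxhm" share the prefix "hxhxhhxh" of length 8; no pair shares a longer one.
Longest shared-prefix length: 8

8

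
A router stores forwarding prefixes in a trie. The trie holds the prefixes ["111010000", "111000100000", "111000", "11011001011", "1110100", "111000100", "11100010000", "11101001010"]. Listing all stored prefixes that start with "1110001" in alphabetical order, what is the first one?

111000100

Filter for "1110001…" and sort: "111000100", "11100010000", "111000100000"
Position 1: 111000100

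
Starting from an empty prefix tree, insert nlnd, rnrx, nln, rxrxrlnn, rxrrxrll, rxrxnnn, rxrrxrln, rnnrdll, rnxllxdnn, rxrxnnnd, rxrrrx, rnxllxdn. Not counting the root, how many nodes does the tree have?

39

Trie structure (* marks end of a word):
(root)
├─ n
│  └─ l
│     └─ n *
│        └─ d *
└─ r
   ├─ n
   │  ├─ n
   │  │  └─ r
   │  │     └─ d
   │  │        └─ l
   │  │           └─ l *
   │  ├─ r
   │  │  └─ x *
   │  └─ x
   │     └─ l
   │        └─ l
   │           └─ x
   │              └─ d
   │                 └─ n *
   │                    └─ n *
   └─ x
      └─ r
         ├─ r
         │  ├─ r
         │  │  └─ x *
         │  └─ x
         │     └─ r
         │        └─ l
         │           ├─ l *
         │           └─ n *
         └─ x
            ├─ n
            │  └─ n
            │     └─ n *
            │        └─ d *
            └─ r
               └─ l
                  └─ n
                     └─ n *
Counting every labelled node above: 39.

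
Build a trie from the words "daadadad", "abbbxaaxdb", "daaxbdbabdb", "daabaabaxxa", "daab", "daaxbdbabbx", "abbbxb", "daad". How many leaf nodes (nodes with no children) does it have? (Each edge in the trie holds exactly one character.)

6

Leaves are exactly the stored words that no other stored word extends.
Those words: "abbbxaaxdb", "abbbxb", "daabaabaxxa", "daadadad", "daaxbdbabbx", "daaxbdbabdb"
Leaf count: 6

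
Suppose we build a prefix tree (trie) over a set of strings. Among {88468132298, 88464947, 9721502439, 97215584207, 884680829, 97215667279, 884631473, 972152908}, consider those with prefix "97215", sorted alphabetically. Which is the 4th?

Words with prefix "97215", in lexicographic order: "9721502439", "972152908", "97215584207", "97215667279"
The 4th is 97215667279.

97215667279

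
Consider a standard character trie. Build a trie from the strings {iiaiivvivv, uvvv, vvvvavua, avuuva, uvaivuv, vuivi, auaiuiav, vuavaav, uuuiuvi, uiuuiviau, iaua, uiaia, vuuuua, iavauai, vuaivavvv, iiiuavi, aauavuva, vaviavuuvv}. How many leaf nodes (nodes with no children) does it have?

A leaf is a node with no children — equivalently, the end of a word that is not a proper prefix of any other stored word.
Those words: "aauavuva", "auaiuiav", "avuuva", "iaua", "iavauai", "iiaiivvivv", "iiiuavi", "uiaia", "uiuuiviau", "uuuiuvi", "uvaivuv", "uvvv", "vaviavuuvv", "vuaivavvv", "vuavaav", "vuivi", "vuuuua", "vvvvavua"
Leaf count: 18

18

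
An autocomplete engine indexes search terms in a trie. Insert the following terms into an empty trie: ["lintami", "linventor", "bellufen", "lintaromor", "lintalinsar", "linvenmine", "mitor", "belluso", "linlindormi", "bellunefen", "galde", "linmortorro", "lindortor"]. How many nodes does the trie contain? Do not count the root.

75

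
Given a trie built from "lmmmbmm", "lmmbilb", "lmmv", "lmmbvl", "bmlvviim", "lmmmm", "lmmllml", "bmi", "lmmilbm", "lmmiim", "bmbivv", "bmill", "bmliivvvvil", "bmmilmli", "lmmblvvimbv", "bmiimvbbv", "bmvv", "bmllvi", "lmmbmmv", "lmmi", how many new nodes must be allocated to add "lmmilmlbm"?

4

"lmmil" is already a path in the trie; the remaining "mlbm" must be added.
Each of the 4 remaining characters creates one node.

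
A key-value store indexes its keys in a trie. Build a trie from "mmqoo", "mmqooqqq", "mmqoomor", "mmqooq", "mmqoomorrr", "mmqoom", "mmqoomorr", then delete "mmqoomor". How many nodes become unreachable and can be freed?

Walk "mmqoomor" from the leaf back toward the root, removing each node that no remaining word uses.
Every node on "mmqoomor" is still needed (e.g. by "mmqoomorrr"), so nothing is freed.
Nodes removed: 0

0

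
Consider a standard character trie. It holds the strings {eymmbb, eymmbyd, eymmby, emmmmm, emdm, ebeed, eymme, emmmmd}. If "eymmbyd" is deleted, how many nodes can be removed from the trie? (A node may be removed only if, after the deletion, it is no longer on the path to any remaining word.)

1

Walk "eymmbyd" from the leaf back toward the root, removing each node that no remaining word uses.
The suffix "d" (1 node) is used only by "eymmbyd"; "eymmby" is itself a stored word, so pruning stops there.
Nodes removed: 1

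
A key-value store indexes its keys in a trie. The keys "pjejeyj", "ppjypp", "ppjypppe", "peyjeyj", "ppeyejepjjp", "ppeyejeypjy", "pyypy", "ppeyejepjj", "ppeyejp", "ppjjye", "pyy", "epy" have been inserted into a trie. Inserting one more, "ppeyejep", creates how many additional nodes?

"ppeyejep" is already a full path in the trie; only an end-marker is added.
No new nodes are needed: 0.

0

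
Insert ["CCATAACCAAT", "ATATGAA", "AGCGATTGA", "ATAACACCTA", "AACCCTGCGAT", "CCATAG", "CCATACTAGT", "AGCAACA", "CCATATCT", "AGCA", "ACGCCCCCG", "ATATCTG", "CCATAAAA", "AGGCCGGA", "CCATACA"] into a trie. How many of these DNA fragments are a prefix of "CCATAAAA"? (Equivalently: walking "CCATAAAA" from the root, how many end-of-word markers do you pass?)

Check each prefix of "CCATAAAA" against the stored set — each match is an end-marker on the path.
Prefixes of the query that are stored words: "CCATAAAA"
Count: 1

1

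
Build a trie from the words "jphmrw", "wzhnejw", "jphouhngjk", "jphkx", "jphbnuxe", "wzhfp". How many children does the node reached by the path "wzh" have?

Follow the path "wzh" to its node, then look at its outgoing edges.
Characters that immediately follow "wzh" among the stored strings: {f, n}.
That node has 2 child edges.

2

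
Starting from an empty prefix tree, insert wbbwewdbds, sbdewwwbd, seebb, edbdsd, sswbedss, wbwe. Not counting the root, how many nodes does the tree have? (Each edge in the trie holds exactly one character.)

Trace insertions, counting only characters that open a new branch:
  "wbbwewdbds" → 10 new (w, b, b, w, e, w, d, b, d, s)
  "sbdewwwbd" → 9 new (s, b, d, e, w, w, w, b, d)
  "seebb" → prefix "s" already present; 4 new (e, e, b, b)
  "edbdsd" → 6 new (e, d, b, d, s, d)
  "sswbedss" → prefix "s" already present; 7 new (s, w, b, e, d, s, s)
  "wbwe" → prefix "wb" already present; 2 new (w, e)
Total nodes = 10 + 9 + 4 + 6 + 7 + 2 = 38

38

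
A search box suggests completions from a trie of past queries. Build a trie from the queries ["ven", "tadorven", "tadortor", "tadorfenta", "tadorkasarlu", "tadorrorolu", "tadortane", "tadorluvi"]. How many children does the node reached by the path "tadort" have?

2

Follow the path "tadort" to its node, then look at its outgoing edges.
Distinct next characters after "tadort": a, o.
That node has 2 child edges.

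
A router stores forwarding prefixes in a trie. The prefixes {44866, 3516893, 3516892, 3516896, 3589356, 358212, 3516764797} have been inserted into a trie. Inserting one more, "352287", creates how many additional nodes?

4

"35" is already a path in the trie; the remaining "2287" must be added.
Each of the 4 remaining characters creates one node.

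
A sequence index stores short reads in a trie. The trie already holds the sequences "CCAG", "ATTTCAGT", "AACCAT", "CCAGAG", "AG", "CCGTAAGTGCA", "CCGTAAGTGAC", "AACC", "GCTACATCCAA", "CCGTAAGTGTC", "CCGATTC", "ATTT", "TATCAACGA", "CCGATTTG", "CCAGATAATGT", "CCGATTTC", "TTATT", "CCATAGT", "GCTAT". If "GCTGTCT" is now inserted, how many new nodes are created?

4

The longest prefix of "GCTGTCT" already in the trie is "GCT" (length 3).
So 7 − 3 = 4 new nodes.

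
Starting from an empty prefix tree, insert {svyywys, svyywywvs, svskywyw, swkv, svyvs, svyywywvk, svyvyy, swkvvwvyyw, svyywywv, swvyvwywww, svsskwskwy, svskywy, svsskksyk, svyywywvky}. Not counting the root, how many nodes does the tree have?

50

Trace insertions, counting only characters that open a new branch:
  "svyywys" → 7 new (s, v, y, y, w, y, s)
  "svyywywvs" → prefix "svyywy" already present; 3 new (w, v, s)
  "svskywyw" → prefix "sv" already present; 6 new (s, k, y, w, y, w)
  "swkv" → prefix "s" already present; 3 new (w, k, v)
  "svyvs" → prefix "svy" already present; 2 new (v, s)
  "svyywywvk" → prefix "svyywywv" already present; 1 new (k)
  "svyvyy" → prefix "svyv" already present; 2 new (y, y)
  "swkvvwvyyw" → prefix "swkv" already present; 6 new (v, w, v, y, y, w)
  "svyywywv" → prefix "svyywywv" already present; 0 new (none)
  "swvyvwywww" → prefix "sw" already present; 8 new (v, y, v, w, y, w, w, w)
  "svsskwskwy" → prefix "svs" already present; 7 new (s, k, w, s, k, w, y)
  "svskywy" → prefix "svskywy" already present; 0 new (none)
  "svsskksyk" → prefix "svssk" already present; 4 new (k, s, y, k)
  "svyywywvky" → prefix "svyywywvk" already present; 1 new (y)
Total nodes = 7 + 3 + 6 + 3 + 2 + 1 + 2 + 6 + 0 + 8 + 7 + 0 + 4 + 1 = 50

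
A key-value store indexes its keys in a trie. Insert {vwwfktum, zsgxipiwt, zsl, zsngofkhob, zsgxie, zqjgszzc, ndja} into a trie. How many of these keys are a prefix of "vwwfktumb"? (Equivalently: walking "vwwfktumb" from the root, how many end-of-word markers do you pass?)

1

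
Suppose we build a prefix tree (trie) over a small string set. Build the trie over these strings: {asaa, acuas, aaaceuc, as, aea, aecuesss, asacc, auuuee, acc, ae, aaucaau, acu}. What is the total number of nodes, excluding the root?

Trace insertions, counting only characters that open a new branch:
  "asaa" → 4 new (a, s, a, a)
  "acuas" → prefix "a" already present; 4 new (c, u, a, s)
  "aaaceuc" → prefix "a" already present; 6 new (a, a, c, e, u, c)
  "as" → prefix "as" already present; 0 new (none)
  "aea" → prefix "a" already present; 2 new (e, a)
  "aecuesss" → prefix "ae" already present; 6 new (c, u, e, s, s, s)
  "asacc" → prefix "asa" already present; 2 new (c, c)
  "auuuee" → prefix "a" already present; 5 new (u, u, u, e, e)
  "acc" → prefix "ac" already present; 1 new (c)
  "ae" → prefix "ae" already present; 0 new (none)
  "aaucaau" → prefix "aa" already present; 5 new (u, c, a, a, u)
  "acu" → prefix "acu" already present; 0 new (none)
Total nodes = 4 + 4 + 6 + 0 + 2 + 6 + 2 + 5 + 1 + 0 + 5 + 0 = 35

35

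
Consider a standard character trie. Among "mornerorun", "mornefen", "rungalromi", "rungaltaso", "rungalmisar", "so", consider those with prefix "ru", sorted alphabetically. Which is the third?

rungaltaso

Filter for "ru…" and sort: "rungalmisar", "rungalromi", "rungaltaso"
The 3rd is rungaltaso.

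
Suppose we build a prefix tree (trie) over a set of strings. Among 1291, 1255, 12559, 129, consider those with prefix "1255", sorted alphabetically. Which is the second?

Filter for "1255…" and sort: "1255", "12559"
Position 2: 12559

12559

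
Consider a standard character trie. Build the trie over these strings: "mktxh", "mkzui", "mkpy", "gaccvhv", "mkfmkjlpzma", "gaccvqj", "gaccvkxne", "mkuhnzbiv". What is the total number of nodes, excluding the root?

39

Trie structure (* marks end of a word):
(root)
├─ g
│  └─ a
│     └─ c
│        └─ c
│           └─ v
│              ├─ h
│              │  └─ v *
│              ├─ k
│              │  └─ x
│              │     └─ n
│              │        └─ e *
│              └─ q
│                 └─ j *
└─ m
   └─ k
      ├─ f
      │  └─ m
      │     └─ k
      │        └─ j
      │           └─ l
      │              └─ p
      │                 └─ z
      │                    └─ m
      │                       └─ a *
      ├─ p
      │  └─ y *
      ├─ t
      │  └─ x
      │     └─ h *
      ├─ u
      │  └─ h
      │     └─ n
      │        └─ z
      │           └─ b
      │              └─ i
      │                 └─ v *
      └─ z
         └─ u
            └─ i *
Counting every labelled node above: 39.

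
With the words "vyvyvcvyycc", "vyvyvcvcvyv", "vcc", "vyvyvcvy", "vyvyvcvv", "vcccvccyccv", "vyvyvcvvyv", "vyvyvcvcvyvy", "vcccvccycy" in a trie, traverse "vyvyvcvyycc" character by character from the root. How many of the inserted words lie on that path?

2

Check each prefix of "vyvyvcvyycc" against the stored set — each match is an end-marker on the path.
Prefixes of the query that are stored words: "vyvyvcvy", "vyvyvcvyycc"
Count: 2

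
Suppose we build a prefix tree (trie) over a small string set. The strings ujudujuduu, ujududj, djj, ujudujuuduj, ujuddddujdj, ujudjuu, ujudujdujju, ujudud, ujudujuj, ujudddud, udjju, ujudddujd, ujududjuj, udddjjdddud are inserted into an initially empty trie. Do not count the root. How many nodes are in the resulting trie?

54

Trace insertions, counting only characters that open a new branch:
  "ujudujuduu" → 10 new (u, j, u, d, u, j, u, d, u, u)
  "ujududj" → prefix "ujudu" already present; 2 new (d, j)
  "djj" → 3 new (d, j, j)
  "ujudujuuduj" → prefix "ujuduju" already present; 4 new (u, d, u, j)
  "ujuddddujdj" → prefix "ujud" already present; 7 new (d, d, d, u, j, d, j)
  "ujudjuu" → prefix "ujud" already present; 3 new (j, u, u)
  "ujudujdujju" → prefix "ujuduj" already present; 5 new (d, u, j, j, u)
  "ujudud" → prefix "ujudud" already present; 0 new (none)
  "ujudujuj" → prefix "ujuduju" already present; 1 new (j)
  "ujudddud" → prefix "ujuddd" already present; 2 new (u, d)
  "udjju" → prefix "u" already present; 4 new (d, j, j, u)
  "ujudddujd" → prefix "ujudddu" already present; 2 new (j, d)
  "ujududjuj" → prefix "ujududj" already present; 2 new (u, j)
  "udddjjdddud" → prefix "ud" already present; 9 new (d, d, j, j, d, d, d, u, d)
Total nodes = 10 + 2 + 3 + 4 + 7 + 3 + 5 + 0 + 1 + 2 + 4 + 2 + 2 + 9 = 54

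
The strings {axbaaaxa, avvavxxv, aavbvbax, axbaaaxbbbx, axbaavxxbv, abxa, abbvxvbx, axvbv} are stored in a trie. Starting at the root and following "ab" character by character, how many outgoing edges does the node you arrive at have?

2

The children of the "ab" node are the distinct next characters among strings starting with "ab".
Characters that immediately follow "ab" among the stored strings: {b, x}.
That node has 2 child edges.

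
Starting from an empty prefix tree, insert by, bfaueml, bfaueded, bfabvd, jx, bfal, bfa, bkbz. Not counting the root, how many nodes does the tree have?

20

Trace insertions, counting only characters that open a new branch:
  "by" → 2 new (b, y)
  "bfaueml" → prefix "b" already present; 6 new (f, a, u, e, m, l)
  "bfaueded" → prefix "bfaue" already present; 3 new (d, e, d)
  "bfabvd" → prefix "bfa" already present; 3 new (b, v, d)
  "jx" → 2 new (j, x)
  "bfal" → prefix "bfa" already present; 1 new (l)
  "bfa" → prefix "bfa" already present; 0 new (none)
  "bkbz" → prefix "b" already present; 3 new (k, b, z)
Total nodes = 2 + 6 + 3 + 3 + 2 + 1 + 0 + 3 = 20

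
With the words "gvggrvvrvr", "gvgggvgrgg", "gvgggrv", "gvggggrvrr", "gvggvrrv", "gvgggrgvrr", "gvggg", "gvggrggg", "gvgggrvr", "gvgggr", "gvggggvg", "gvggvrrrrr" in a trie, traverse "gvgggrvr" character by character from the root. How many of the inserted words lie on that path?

4

Traverse "gvgggrvr" character by character; count nodes along the way that are marked as word ends.
Prefixes of the query that are stored words: "gvggg", "gvgggr", "gvgggrv", "gvgggrvr"
Count: 4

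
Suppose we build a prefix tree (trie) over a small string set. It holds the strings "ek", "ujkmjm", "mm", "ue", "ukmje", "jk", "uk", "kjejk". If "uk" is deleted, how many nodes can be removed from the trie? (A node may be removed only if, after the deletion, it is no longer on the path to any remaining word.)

A node on "uk"'s path can go only if nothing else ends at it or branches off below it.
Every node on "uk" is still needed (e.g. by "ukmje"), so nothing is freed.
Nodes removed: 0

0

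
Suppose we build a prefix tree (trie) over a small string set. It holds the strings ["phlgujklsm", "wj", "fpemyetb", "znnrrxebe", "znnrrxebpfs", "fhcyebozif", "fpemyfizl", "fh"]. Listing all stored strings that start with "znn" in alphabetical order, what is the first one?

znnrrxebe

Words with prefix "znn", in lexicographic order: "znnrrxebe", "znnrrxebpfs"
Position 1: znnrrxebe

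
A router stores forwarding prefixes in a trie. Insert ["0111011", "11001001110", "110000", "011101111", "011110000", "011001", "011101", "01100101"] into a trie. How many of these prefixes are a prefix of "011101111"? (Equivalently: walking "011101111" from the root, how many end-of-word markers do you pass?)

3

Check each prefix of "011101111" against the stored set — each match is an end-marker on the path.
Prefixes of the query that are stored words: "011101", "0111011", "011101111"
Count: 3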